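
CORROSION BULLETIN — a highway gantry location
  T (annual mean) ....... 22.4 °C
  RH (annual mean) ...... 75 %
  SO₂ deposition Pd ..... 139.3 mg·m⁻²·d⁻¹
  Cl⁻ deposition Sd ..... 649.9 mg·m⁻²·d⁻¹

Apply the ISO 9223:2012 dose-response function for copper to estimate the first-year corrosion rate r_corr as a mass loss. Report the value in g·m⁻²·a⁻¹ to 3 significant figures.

copper: temperature factor f = -0.080·(12.4) = -0.9920
  Pd branch = 0.0053·Pd^0.26·e^(0.059·RH+f) = 0.5924 μm/a
  Sd branch = 0.01025·Sd^0.27·e^(0.036·RH+0.049·T) = 2.627 μm/a
  sum: 0.5924 + 2.627 → r_corr = 3.219 μm/a
Convert to mass loss: 3.219 μm/a × 8.96 g/cm³ = 28.85 g·m⁻²·a⁻¹

r_corr = 28.8 g·m⁻²·a⁻¹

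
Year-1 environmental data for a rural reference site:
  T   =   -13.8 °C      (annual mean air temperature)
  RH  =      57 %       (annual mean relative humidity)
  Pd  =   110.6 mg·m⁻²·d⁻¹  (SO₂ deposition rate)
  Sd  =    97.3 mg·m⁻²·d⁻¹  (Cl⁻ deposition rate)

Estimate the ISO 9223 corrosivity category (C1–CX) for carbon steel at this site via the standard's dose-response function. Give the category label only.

carbon steel: temperature factor f = +0.150·(-23.8) = -3.5700
  sulphur-dioxide contribution → 1.8 μm/a
  chloride contribution → 6.583 μm/a
  ⇒ r_corr(carbon steel) = 8.383 μm/a
Category bounds: 1.3…25 μm/a bracket r_corr ⇒ C2

C2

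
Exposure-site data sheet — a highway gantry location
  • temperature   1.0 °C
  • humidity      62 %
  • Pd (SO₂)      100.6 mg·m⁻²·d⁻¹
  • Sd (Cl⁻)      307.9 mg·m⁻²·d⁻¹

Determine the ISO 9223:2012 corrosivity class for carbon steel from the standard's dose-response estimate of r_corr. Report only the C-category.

carbon steel: temperature factor f = +0.150·(-9.0) = -1.3500
  SO₂ term: 1.77·100.6^0.52·exp(0.02·62-1.3500) = 17.44
  Cl⁻ term: 0.102·307.9^0.62·exp(0.033·62+0.04·1.0) = 28.67
  r_corr = 17.44 + 28.67 = 46.11 μm/a
ISO 9223 Table 2 (carbon steel): 25 < 46.1 ≤ 50 μm/a ⇒ C3

C3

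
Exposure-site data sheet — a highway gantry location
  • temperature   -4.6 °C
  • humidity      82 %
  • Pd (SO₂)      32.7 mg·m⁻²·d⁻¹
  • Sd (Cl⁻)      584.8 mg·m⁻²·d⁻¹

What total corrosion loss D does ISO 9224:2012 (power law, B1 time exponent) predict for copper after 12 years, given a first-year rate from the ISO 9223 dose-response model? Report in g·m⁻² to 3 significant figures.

D(12) = 53.5 g·m⁻²

copper: T≤10 °C ⇒ hinge +0.126·(-4.6−10) = -1.8396
  SO₂ term: 0.0053·32.7^0.26·exp(0.059·82-1.8396) = 0.2632
  Cl⁻ term: 0.01025·584.8^0.27·exp(0.036·82+0.049·-4.6) = 0.8749
  sum: 0.2632 + 0.8749 → r_corr = 1.138 μm/a
ISO 9224: D(t) = r_corr · t^b with b = 0.667 (copper, B1)
  D(12) = 1.138 × 12^0.667 = 1.138 × 5.246 = 5.97 μm
  Mass loss = 5.97 μm × 8.96 g/cm³ = 53.49 g·m⁻²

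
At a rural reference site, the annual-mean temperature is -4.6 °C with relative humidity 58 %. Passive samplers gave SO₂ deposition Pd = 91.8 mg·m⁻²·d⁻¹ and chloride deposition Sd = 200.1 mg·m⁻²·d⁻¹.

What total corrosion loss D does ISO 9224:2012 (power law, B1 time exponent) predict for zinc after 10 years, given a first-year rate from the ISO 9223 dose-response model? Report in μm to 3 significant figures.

zinc: T≤10 °C ⇒ hinge +0.038·(-4.6−10) = -0.5548
  sulphur-dioxide contribution → 0.7798 μm/a
  chloride contribution → 0.3859 μm/a
  total first-year rate 1.166 μm/a
Long-term exponent b (ISO 9224 Table 2, B1) = 0.813
  D(10) = 1.166 × 10^0.813 = 1.166 × 6.501 = 7.579 μm

D(10) = 7.58 μm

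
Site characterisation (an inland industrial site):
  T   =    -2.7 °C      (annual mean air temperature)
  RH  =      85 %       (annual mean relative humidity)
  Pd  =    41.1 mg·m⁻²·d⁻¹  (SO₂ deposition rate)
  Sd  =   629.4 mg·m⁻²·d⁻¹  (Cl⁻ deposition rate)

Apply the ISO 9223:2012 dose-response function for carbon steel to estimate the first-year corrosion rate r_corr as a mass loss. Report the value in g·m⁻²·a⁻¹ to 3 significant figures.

r_corr = 724 g·m⁻²·a⁻¹

carbon steel: temperature factor f = +0.150·(-12.7) = -1.9050
  sulphur-dioxide contribution → 9.957 μm/a
  chloride contribution → 82.27 μm/a
  ⇒ r_corr(carbon steel) = 92.22 μm/a
Convert to mass loss: 92.22 μm/a × 7.85 g/cm³ = 724 g·m⁻²·a⁻¹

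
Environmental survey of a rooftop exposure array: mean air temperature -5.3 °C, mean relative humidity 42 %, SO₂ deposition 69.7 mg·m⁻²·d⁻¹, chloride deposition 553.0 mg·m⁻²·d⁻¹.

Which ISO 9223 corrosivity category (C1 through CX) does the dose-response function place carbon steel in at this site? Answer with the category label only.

carbon steel: temperature factor f = +0.150·(-15.3) = -2.2950
  sulphur-dioxide contribution → 3.755 μm/a
  chloride contribution → 16.56 μm/a
  ⇒ r_corr(carbon steel) = 20.31 μm/a
20.3 μm/a falls in (1.3, 25] for carbon steel → category C2

C2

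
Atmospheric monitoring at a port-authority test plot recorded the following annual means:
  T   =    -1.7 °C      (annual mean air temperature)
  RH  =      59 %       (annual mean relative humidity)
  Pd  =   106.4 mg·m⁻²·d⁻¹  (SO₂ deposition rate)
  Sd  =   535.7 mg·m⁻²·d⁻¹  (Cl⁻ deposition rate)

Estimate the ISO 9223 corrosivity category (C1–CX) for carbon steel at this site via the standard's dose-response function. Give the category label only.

carbon steel: f(T) = +0.150·(T−10) [T≤10 °C] = -1.7550
  Pd branch = 1.77·Pd^0.52·e^(0.02·RH+f) = 11.28 μm/a
  Cl⁻ term: 0.102·535.7^0.62·exp(0.033·59+0.04·-1.7) = 32.85
  sum: 11.28 + 32.85 → r_corr = 44.13 μm/a
ISO 9223 Table 2 (carbon steel): 25 < 44.1 ≤ 50 μm/a ⇒ C3

C3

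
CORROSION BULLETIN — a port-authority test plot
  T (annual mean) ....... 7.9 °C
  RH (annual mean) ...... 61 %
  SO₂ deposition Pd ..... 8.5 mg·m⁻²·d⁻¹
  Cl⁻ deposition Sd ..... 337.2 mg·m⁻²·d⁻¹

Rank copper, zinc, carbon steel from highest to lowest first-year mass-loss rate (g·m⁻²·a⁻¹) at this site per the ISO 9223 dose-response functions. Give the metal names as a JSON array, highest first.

copper: temperature factor f = +0.126·(-2.1) = -0.2646
  SO₂ term: 0.0053·8.5^0.26·exp(0.059·61-0.2646) = 0.2594
  Sd branch = 0.01025·Sd^0.27·e^(0.036·RH+0.049·T) = 0.6533 μm/a
  r_corr = 0.2594 + 0.6533 = 0.9127 μm/a
  mass loss = 0.9127 μm/a × 8.96 g/cm³ = 8.178 g·m⁻²·a⁻¹
zinc: T≤10 °C ⇒ hinge +0.038·(7.9−10) = -0.0798
  Pd branch = 0.0129·Pd^0.44·e^(0.046·RH+f) = 0.5053 μm/a
  Sd branch = 0.0175·Sd^0.57·e^(0.008·RH+0.085·T) = 1.54 μm/a
  r_corr = 0.5053 + 1.54 = 2.045 μm/a
  mass loss = 2.045 μm/a × 7.14 g/cm³ = 14.6 g·m⁻²·a⁻¹
carbon steel: f(T) = +0.150·(T−10) [T≤10 °C] = -0.3150
  Pd branch = 1.77·Pd^0.52·e^(0.02·RH+f) = 13.31 μm/a
  Cl⁻ term: 0.102·337.2^0.62·exp(0.033·61+0.04·7.9) = 38.67
  sum: 13.31 + 38.67 → r_corr = 51.98 μm/a
  mass loss = 51.98 μm/a × 7.85 g/cm³ = 408.1 g·m⁻²·a⁻¹
Ordering by g·m⁻²·a⁻¹: carbon steel (408) > zinc (14.6) > copper (8.18)

["carbon steel", "zinc", "copper"]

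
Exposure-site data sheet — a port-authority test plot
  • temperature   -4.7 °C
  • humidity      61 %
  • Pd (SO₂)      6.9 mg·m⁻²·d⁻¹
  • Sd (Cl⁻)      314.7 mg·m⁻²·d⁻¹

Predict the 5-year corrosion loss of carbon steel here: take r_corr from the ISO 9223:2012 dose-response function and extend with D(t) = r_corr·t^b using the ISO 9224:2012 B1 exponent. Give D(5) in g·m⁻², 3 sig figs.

carbon steel: f(T) = +0.150·(T−10) [T≤10 °C] = -2.2050
  Pd branch = 1.77·Pd^0.52·e^(0.02·RH+f) = 1.805 μm/a
  Cl⁻ term: 0.102·314.7^0.62·exp(0.033·61+0.04·-4.7) = 22.38
  r_corr = 1.805 + 22.38 = 24.19 μm/a
Power-law: D(5) = r_corr · 5^0.523
  D(5) = 24.19 × 5^0.523 = 24.19 × 2.32 = 56.12 μm
  Mass loss = 56.12 μm × 7.85 g/cm³ = 440.5 g·m⁻²

D(5) = 441 g·m⁻²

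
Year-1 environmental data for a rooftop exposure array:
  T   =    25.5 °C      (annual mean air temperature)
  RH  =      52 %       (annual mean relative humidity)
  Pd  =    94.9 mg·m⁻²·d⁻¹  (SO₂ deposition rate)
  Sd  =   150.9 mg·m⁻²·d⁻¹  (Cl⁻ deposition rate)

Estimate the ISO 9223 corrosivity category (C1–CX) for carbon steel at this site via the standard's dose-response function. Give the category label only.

C4

carbon steel: f(T) = -0.054·(T−10) [T>10 °C] = -0.8370
  SO₂ term: 1.77·94.9^0.52·exp(0.02·52-0.8370) = 23.14
  Cl⁻ term: 0.102·150.9^0.62·exp(0.033·52+0.04·25.5) = 35.29
  sum: 23.14 + 35.29 → r_corr = 58.42 μm/a
58.4 μm/a falls in (50, 80] for carbon steel → category C4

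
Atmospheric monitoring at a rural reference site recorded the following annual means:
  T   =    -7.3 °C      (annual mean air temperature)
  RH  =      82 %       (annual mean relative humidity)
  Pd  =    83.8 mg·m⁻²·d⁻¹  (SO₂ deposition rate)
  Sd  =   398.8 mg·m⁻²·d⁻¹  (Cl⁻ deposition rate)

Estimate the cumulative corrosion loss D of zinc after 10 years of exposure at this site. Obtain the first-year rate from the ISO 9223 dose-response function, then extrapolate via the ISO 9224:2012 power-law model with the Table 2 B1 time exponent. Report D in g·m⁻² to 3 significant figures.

D(10) = 120 g·m⁻²

zinc: T≤10 °C ⇒ hinge +0.038·(-7.3−10) = -0.6574
  Pd branch = 0.0129·Pd^0.44·e^(0.046·RH+f) = 2.039 μm/a
  Sd branch = 0.0175·Sd^0.57·e^(0.008·RH+0.085·T) = 0.5507 μm/a
  sum: 2.039 + 0.5507 → r_corr = 2.59 μm/a
Power-law: D(10) = r_corr · 10^0.813
  D(10) = 2.59 × 10^0.813 = 2.59 × 6.501 = 16.84 μm
  Mass loss = 16.84 μm × 7.14 g/cm³ = 120.2 g·m⁻²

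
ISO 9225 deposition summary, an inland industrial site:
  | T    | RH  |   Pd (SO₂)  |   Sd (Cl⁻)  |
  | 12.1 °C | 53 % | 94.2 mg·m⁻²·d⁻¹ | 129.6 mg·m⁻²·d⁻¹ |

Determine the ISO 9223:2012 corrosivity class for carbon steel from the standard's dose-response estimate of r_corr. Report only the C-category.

carbon steel: T>10 °C ⇒ hinge -0.054·(12.1−10) = -0.1134
  sulphur-dioxide contribution → 48.48 μm/a
  chloride contribution → 19.42 μm/a
  ⇒ r_corr(carbon steel) = 67.9 μm/a
67.9 μm/a falls in (50, 80] for carbon steel → category C4

C4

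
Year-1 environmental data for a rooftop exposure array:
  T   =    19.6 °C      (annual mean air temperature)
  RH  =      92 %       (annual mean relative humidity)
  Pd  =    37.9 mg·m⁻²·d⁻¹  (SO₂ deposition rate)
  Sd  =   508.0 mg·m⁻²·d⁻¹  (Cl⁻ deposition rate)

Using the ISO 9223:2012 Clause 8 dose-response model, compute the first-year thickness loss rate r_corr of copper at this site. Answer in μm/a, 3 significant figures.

r_corr = 5.39 μm/a

copper: temperature factor f = -0.080·(9.6) = -0.7680
  SO₂ term: 0.0053·37.9^0.26·exp(0.059·92-0.7680) = 1.441
  Cl⁻ term: 0.01025·508.0^0.27·exp(0.036·92+0.049·19.6) = 3.952
  r_corr = 1.441 + 3.952 = 5.392 μm/a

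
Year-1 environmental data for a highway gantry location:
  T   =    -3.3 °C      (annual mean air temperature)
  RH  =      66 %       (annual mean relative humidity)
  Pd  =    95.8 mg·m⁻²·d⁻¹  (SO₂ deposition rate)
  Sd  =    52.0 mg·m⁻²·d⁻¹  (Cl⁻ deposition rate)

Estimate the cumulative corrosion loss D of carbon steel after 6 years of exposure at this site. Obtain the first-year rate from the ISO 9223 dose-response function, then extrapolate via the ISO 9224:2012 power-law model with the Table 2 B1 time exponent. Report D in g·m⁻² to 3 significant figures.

D(6) = 377 g·m⁻²

carbon steel: temperature factor f = +0.150·(-13.3) = -1.9950
  Pd branch = 1.77·Pd^0.52·e^(0.02·RH+f) = 9.664 μm/a
  Sd branch = 0.102·Sd^0.62·e^(0.033·RH+0.04·T) = 9.143 μm/a
  r_corr = 9.664 + 9.143 = 18.81 μm/a
Long-term exponent b (ISO 9224 Table 2, B1) = 0.523
  D(6) = 18.81 × 6^0.523 = 18.81 × 2.553 = 48 μm
  Mass loss = 48 μm × 7.85 g/cm³ = 376.8 g·m⁻²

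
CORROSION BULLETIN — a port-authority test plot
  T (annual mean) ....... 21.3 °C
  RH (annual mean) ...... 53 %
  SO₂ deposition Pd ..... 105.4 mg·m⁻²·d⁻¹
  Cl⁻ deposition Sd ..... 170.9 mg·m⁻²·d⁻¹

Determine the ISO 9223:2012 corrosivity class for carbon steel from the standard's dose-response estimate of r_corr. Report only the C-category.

carbon steel: f(T) = -0.054·(T−10) [T>10 °C] = -0.6102
  sulphur-dioxide contribution → 31.27 μm/a
  chloride contribution → 33.3 μm/a
  total first-year rate 64.58 μm/a
64.6 μm/a falls in (50, 80] for carbon steel → category C4

C4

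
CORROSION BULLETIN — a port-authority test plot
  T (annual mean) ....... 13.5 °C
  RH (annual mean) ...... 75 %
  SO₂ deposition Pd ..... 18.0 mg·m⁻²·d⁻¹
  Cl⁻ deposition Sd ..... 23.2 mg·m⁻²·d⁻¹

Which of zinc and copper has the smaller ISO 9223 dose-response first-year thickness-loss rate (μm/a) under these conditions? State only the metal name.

copper

zinc: T>10 °C ⇒ hinge -0.071·(13.5−10) = -0.2485
  Pd branch = 0.0129·Pd^0.44·e^(0.046·RH+f) = 1.131 μm/a
  Cl⁻ term: 0.0175·23.2^0.57·exp(0.008·75+0.085·13.5) = 0.603
  sum: 1.131 + 0.603 → r_corr = 1.734 μm/a
copper: T>10 °C ⇒ hinge -0.080·(13.5−10) = -0.2800
  Pd branch = 0.0053·Pd^0.26·e^(0.059·RH+f) = 0.7092 μm/a
  Cl⁻ term: 0.01025·23.2^0.27·exp(0.036·75+0.049·13.5) = 0.6907
  r_corr = 0.7092 + 0.6907 = 1.4 μm/a
Ordering by μm/a: zinc (1.73) > copper (1.4)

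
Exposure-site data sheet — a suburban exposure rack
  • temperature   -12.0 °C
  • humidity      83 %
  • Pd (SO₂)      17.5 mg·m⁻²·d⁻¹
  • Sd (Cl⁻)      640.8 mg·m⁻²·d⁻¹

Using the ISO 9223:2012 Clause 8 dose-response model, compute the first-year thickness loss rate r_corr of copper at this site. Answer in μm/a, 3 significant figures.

copper: T≤10 °C ⇒ hinge +0.126·(-12.0−10) = -2.7720
  Pd branch = 0.0053·Pd^0.26·e^(0.059·RH+f) = 0.0934 μm/a
  Cl⁻ term: 0.01025·640.8^0.27·exp(0.036·83+0.049·-12.0) = 0.6469
  r_corr = 0.0934 + 0.6469 = 0.7403 μm/a

r_corr = 0.740 μm/a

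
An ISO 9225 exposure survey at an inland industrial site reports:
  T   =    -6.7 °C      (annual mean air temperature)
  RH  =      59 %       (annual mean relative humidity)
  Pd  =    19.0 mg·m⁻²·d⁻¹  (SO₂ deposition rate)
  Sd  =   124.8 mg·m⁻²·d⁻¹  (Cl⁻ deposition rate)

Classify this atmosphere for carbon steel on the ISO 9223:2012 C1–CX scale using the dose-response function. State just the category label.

C2

carbon steel: f(T) = +0.150·(T−10) [T≤10 °C] = -2.5050
  Pd branch = 1.77·Pd^0.52·e^(0.02·RH+f) = 2.175 μm/a
  Cl⁻ term: 0.102·124.8^0.62·exp(0.033·59+0.04·-6.7) = 10.9
  sum: 2.175 + 10.9 → r_corr = 13.08 μm/a
13.1 μm/a falls in (1.3, 25] for carbon steel → category C2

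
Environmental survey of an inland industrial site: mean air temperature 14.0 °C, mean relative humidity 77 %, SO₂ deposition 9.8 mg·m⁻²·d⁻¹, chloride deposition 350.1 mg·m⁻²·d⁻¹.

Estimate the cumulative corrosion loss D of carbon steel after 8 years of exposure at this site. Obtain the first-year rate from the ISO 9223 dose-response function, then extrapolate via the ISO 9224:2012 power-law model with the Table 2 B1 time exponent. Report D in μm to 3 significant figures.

carbon steel: temperature factor f = -0.054·(4.0) = -0.2160
  sulphur-dioxide contribution → 21.8 μm/a
  chloride contribution → 85.65 μm/a
  ⇒ r_corr(carbon steel) = 107.5 μm/a
Power-law: D(8) = r_corr · 8^0.523
  D(8) = 107.5 × 8^0.523 = 107.5 × 2.967 = 318.8 μm

D(8) = 319 μm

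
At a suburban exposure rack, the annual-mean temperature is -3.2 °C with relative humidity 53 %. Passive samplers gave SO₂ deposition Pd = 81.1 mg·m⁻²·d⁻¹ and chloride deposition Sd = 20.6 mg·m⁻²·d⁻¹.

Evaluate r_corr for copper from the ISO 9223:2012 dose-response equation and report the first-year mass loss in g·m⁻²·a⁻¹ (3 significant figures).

copper: temperature factor f = +0.126·(-13.2) = -1.6632
  SO₂ term: 0.0053·81.1^0.26·exp(0.059·53-1.6632) = 0.07184
  Sd branch = 0.01025·Sd^0.27·e^(0.036·RH+0.049·T) = 0.1337 μm/a
  sum: 0.07184 + 0.1337 → r_corr = 0.2055 μm/a
Convert to mass loss: 0.2055 μm/a × 8.96 g/cm³ = 1.841 g·m⁻²·a⁻¹

r_corr = 1.84 g·m⁻²·a⁻¹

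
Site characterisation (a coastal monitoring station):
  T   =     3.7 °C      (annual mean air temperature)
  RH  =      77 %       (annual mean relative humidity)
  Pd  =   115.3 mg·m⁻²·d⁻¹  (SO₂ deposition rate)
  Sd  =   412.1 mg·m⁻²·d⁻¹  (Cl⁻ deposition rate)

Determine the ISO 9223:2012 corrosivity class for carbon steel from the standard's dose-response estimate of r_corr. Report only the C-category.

carbon steel: f(T) = +0.150·(T−10) [T≤10 °C] = -0.9450
  sulphur-dioxide contribution → 37.89 μm/a
  chloride contribution → 62.77 μm/a
  total first-year rate 100.7 μm/a
Category bounds: 80…200 μm/a bracket r_corr ⇒ C5

C5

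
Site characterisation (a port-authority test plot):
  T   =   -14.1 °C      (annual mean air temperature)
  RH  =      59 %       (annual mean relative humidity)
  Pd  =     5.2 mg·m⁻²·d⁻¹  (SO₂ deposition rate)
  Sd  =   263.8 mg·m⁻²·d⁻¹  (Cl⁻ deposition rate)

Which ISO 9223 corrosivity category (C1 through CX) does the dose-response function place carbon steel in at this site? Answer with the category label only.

C2

carbon steel: temperature factor f = +0.150·(-24.1) = -3.6150
  Pd branch = 1.77·Pd^0.52·e^(0.02·RH+f) = 0.3654 μm/a
  Sd branch = 0.102·Sd^0.62·e^(0.033·RH+0.04·T) = 12.89 μm/a
  sum: 0.3654 + 12.89 → r_corr = 13.26 μm/a
13.3 μm/a falls in (1.3, 25] for carbon steel → category C2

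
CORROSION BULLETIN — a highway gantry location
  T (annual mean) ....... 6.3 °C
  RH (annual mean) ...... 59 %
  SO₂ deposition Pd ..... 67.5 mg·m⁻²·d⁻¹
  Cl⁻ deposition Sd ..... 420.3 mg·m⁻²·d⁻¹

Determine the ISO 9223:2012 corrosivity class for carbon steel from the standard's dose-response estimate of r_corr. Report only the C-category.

carbon steel: T≤10 °C ⇒ hinge +0.150·(6.3−10) = -0.5550
  sulphur-dioxide contribution → 29.56 μm/a
  chloride contribution → 38.92 μm/a
  total first-year rate 68.48 μm/a
ISO 9223 Table 2 (carbon steel): 50 < 68.5 ≤ 80 μm/a ⇒ C4

C4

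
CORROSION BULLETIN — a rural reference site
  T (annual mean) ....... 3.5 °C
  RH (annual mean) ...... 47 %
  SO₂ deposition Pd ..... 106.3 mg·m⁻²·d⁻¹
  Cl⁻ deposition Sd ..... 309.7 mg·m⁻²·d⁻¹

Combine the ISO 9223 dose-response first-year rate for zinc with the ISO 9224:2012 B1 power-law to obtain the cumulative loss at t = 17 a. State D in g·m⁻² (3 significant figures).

zinc: temperature factor f = +0.038·(-6.5) = -0.2470
  sulphur-dioxide contribution → 0.6822 μm/a
  chloride contribution → 0.9023 μm/a
  ⇒ r_corr(zinc) = 1.585 μm/a
ISO 9224: D(t) = r_corr · t^b with b = 0.813 (zinc, B1)
  D(17) = 1.585 × 17^0.813 = 1.585 × 10.01 = 15.86 μm
  Mass loss = 15.86 μm × 7.14 g/cm³ = 113.2 g·m⁻²

D(17) = 113 g·m⁻²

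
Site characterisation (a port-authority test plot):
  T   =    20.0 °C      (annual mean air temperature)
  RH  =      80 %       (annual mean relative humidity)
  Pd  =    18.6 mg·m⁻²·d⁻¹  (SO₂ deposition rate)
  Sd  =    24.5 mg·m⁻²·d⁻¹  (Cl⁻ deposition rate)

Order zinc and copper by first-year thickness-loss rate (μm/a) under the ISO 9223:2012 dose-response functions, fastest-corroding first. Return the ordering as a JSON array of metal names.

["zinc", "copper"]

zinc: T>10 °C ⇒ hinge -0.071·(20.0−10) = -0.7100
  sulphur-dioxide contribution → 0.91 μm/a
  chloride contribution → 1.125 μm/a
  ⇒ r_corr(zinc) = 2.035 μm/a
copper: temperature factor f = -0.080·(10.0) = -0.8000
  sulphur-dioxide contribution → 0.5712 μm/a
  chloride contribution → 1.154 μm/a
  ⇒ r_corr(copper) = 1.725 μm/a
Ordering by μm/a: zinc (2.03) > copper (1.73)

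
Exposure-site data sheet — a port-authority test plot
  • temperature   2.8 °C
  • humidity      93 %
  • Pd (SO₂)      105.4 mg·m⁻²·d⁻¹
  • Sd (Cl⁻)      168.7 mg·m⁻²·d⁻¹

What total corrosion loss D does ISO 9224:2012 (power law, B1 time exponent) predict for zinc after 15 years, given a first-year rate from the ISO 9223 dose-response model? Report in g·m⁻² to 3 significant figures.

zinc: T≤10 °C ⇒ hinge +0.038·(2.8−10) = -0.2736
  sulphur-dioxide contribution → 5.492 μm/a
  chloride contribution → 0.8689 μm/a
  ⇒ r_corr(zinc) = 6.361 μm/a
Long-term exponent b (ISO 9224 Table 2, B1) = 0.813
  D(15) = 6.361 × 15^0.813 = 6.361 × 9.04 = 57.5 μm
  Mass loss = 57.5 μm × 7.14 g/cm³ = 410.6 g·m⁻²

D(15) = 411 g·m⁻²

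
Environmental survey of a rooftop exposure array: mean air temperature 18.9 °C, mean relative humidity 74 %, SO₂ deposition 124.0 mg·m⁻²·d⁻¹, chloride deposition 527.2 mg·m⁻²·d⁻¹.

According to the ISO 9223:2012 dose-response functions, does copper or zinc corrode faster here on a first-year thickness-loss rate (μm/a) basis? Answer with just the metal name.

copper: temperature factor f = -0.080·(8.9) = -0.7120
  SO₂ term: 0.0053·124.0^0.26·exp(0.059·74-0.7120) = 0.7169
  Sd branch = 0.01025·Sd^0.27·e^(0.036·RH+0.049·T) = 2.018 μm/a
  r_corr = 0.7169 + 2.018 = 2.734 μm/a
zinc: f(T) = -0.071·(T−10) [T>10 °C] = -0.6319
  Pd branch = 0.0129·Pd^0.44·e^(0.046·RH+f) = 1.72 μm/a
  Cl⁻ term: 0.0175·527.2^0.57·exp(0.008·74+0.085·18.9) = 5.615
  r_corr = 1.72 + 5.615 = 7.335 μm/a
Ordering by μm/a: zinc (7.34) > copper (2.73)

zinc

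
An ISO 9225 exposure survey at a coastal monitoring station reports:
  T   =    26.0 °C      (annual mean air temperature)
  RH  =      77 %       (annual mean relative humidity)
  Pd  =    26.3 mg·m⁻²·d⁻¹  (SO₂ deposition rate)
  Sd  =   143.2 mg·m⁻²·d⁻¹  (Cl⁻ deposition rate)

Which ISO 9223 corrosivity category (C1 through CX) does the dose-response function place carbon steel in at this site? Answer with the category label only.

carbon steel: f(T) = -0.054·(T−10) [T>10 °C] = -0.8640
  Pd branch = 1.77·Pd^0.52·e^(0.02·RH+f) = 19.05 μm/a
  Sd branch = 0.102·Sd^0.62·e^(0.033·RH+0.04·T) = 79.52 μm/a
  sum: 19.05 + 79.52 → r_corr = 98.57 μm/a
98.6 μm/a falls in (80, 200] for carbon steel → category C5

C5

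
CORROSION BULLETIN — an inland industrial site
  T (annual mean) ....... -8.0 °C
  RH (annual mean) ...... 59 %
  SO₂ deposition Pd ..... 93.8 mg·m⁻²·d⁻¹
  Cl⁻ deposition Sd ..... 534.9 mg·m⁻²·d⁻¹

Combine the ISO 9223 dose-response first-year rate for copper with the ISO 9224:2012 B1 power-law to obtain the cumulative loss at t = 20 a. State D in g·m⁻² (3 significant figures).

copper: f(T) = +0.126·(T−10) [T≤10 °C] = -2.2680
  SO₂ term: 0.0053·93.8^0.26·exp(0.059·59-2.2680) = 0.05806
  Sd branch = 0.01025·Sd^0.27·e^(0.036·RH+0.049·T) = 0.3159 μm/a
  sum: 0.05806 + 0.3159 → r_corr = 0.374 μm/a
Long-term exponent b (ISO 9224 Table 2, B1) = 0.667
  D(20) = 0.374 × 20^0.667 = 0.374 × 7.375 = 2.758 μm
  Mass loss = 2.758 μm × 8.96 g/cm³ = 24.71 g·m⁻²

D(20) = 24.7 g·m⁻²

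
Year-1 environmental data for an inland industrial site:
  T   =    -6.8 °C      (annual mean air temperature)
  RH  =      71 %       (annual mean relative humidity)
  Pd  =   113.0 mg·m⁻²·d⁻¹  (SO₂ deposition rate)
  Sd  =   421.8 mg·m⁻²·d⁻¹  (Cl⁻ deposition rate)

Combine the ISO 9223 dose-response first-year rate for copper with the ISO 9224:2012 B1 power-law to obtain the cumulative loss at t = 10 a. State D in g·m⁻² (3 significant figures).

copper: T≤10 °C ⇒ hinge +0.126·(-6.8−10) = -2.1168
  sulphur-dioxide contribution → 0.1439 μm/a
  chloride contribution → 0.484 μm/a
  total first-year rate 0.6279 μm/a
Long-term exponent b (ISO 9224 Table 2, B1) = 0.667
  D(10) = 0.6279 × 10^0.667 = 0.6279 × 4.645 = 2.917 μm
  Mass loss = 2.917 μm × 8.96 g/cm³ = 26.13 g·m⁻²

D(10) = 26.1 g·m⁻²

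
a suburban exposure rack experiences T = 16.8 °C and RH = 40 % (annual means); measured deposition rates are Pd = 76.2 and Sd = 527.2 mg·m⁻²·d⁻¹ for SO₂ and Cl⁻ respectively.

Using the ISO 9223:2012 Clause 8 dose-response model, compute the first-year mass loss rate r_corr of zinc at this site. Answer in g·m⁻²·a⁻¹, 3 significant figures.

zinc: f(T) = -0.071·(T−10) [T>10 °C] = -0.4828
  Pd branch = 0.0129·Pd^0.44·e^(0.046·RH+f) = 0.3373 μm/a
  Sd branch = 0.0175·Sd^0.57·e^(0.008·RH+0.085·T) = 3.579 μm/a
  sum: 0.3373 + 3.579 → r_corr = 3.916 μm/a
Convert to mass loss: 3.916 μm/a × 7.14 g/cm³ = 27.96 g·m⁻²·a⁻¹

r_corr = 28.0 g·m⁻²·a⁻¹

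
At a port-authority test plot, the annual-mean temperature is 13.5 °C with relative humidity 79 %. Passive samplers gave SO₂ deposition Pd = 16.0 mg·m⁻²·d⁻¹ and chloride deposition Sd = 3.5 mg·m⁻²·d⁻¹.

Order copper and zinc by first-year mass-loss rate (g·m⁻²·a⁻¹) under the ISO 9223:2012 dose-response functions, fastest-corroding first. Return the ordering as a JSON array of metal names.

["copper", "zinc"]

copper: f(T) = -0.080·(T−10) [T>10 °C] = -0.2800
  sulphur-dioxide contribution → 0.8709 μm/a
  chloride contribution → 0.4787 μm/a
  total first-year rate 1.35 μm/a
  mass loss = 1.35 μm/a × 8.96 g/cm³ = 12.09 g·m⁻²·a⁻¹
zinc: T>10 °C ⇒ hinge -0.071·(13.5−10) = -0.2485
  sulphur-dioxide contribution → 1.29 μm/a
  chloride contribution → 0.2118 μm/a
  total first-year rate 1.502 μm/a
  mass loss = 1.502 μm/a × 7.14 g/cm³ = 10.73 g·m⁻²·a⁻¹
Ordering by g·m⁻²·a⁻¹: copper (12.1) > zinc (10.7)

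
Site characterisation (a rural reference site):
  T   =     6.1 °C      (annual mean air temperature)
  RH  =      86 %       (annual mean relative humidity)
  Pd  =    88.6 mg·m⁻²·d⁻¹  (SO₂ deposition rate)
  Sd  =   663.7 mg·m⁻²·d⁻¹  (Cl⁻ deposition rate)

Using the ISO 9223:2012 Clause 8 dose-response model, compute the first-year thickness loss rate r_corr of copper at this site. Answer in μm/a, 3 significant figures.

copper: T≤10 °C ⇒ hinge +0.126·(6.1−10) = -0.4914
  SO₂ term: 0.0053·88.6^0.26·exp(0.059·86-0.4914) = 1.663
  Cl⁻ term: 0.01025·663.7^0.27·exp(0.036·86+0.049·6.1) = 1.766
  r_corr = 1.663 + 1.766 = 3.429 μm/a

r_corr = 3.43 μm/a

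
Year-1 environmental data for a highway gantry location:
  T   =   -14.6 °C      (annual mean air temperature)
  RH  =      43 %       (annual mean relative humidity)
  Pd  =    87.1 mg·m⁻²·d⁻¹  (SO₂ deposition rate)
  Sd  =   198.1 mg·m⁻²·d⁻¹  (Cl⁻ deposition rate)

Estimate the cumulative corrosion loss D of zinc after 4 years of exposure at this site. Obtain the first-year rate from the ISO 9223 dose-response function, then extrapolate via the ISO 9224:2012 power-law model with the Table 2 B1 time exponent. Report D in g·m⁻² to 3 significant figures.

D(4) = 8.97 g·m⁻²

zinc: f(T) = +0.038·(T−10) [T≤10 °C] = -0.9348
  Pd branch = 0.0129·Pd^0.44·e^(0.046·RH+f) = 0.2614 μm/a
  Cl⁻ term: 0.0175·198.1^0.57·exp(0.008·43+0.085·-14.6) = 0.1454
  sum: 0.2614 + 0.1454 → r_corr = 0.4068 μm/a
Power-law: D(4) = r_corr · 4^0.813
  D(4) = 0.4068 × 4^0.813 = 0.4068 × 3.087 = 1.256 μm
  Mass loss = 1.256 μm × 7.14 g/cm³ = 8.965 g·m⁻²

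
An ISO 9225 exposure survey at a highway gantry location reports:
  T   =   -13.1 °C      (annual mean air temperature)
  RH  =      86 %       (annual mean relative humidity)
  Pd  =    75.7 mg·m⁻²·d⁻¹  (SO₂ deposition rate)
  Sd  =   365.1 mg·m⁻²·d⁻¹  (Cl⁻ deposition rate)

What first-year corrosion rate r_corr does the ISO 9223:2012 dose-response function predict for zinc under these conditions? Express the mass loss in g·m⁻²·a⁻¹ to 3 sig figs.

zinc: T≤10 °C ⇒ hinge +0.038·(-13.1−10) = -0.8778
  SO₂ term: 0.0129·75.7^0.44·exp(0.046·86-0.8778) = 1.88
  Sd branch = 0.0175·Sd^0.57·e^(0.008·RH+0.085·T) = 0.3302 μm/a
  r_corr = 1.88 + 0.3302 = 2.211 μm/a
Convert to mass loss: 2.211 μm/a × 7.14 g/cm³ = 15.78 g·m⁻²·a⁻¹

r_corr = 15.8 g·m⁻²·a⁻¹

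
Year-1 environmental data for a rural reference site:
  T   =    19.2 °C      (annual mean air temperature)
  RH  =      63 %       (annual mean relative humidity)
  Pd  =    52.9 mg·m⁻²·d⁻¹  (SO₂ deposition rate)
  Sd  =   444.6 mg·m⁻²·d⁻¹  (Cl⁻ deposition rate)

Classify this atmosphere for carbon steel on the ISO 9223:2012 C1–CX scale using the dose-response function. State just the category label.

carbon steel: temperature factor f = -0.054·(9.2) = -0.4968
  sulphur-dioxide contribution → 29.9 μm/a
  chloride contribution → 77.05 μm/a
  ⇒ r_corr(carbon steel) = 106.9 μm/a
ISO 9223 Table 2 (carbon steel): 80 < 107 ≤ 200 μm/a ⇒ C5

C5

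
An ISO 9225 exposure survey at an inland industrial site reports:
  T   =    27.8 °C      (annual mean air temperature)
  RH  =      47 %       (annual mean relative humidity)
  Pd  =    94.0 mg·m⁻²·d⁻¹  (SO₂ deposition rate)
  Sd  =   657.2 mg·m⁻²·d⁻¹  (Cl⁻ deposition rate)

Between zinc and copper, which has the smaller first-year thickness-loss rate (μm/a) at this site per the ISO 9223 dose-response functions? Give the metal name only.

zinc: f(T) = -0.071·(T−10) [T>10 °C] = -1.2638
  sulphur-dioxide contribution → 0.2338 μm/a
  chloride contribution → 10.93 μm/a
  ⇒ r_corr(zinc) = 11.16 μm/a
copper: T>10 °C ⇒ hinge -0.080·(27.8−10) = -1.4240
  sulphur-dioxide contribution → 0.06655 μm/a
  chloride contribution → 1.253 μm/a
  ⇒ r_corr(copper) = 1.319 μm/a
Ordering by μm/a: zinc (11.2) > copper (1.32)

copper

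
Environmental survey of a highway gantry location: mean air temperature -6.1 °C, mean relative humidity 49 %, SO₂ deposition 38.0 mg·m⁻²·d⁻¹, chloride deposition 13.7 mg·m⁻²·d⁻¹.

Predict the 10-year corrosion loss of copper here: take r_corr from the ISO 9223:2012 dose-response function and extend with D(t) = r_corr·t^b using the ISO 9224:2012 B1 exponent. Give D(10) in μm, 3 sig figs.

copper: f(T) = +0.126·(T−10) [T≤10 °C] = -2.0286
  Pd branch = 0.0053·Pd^0.26·e^(0.059·RH+f) = 0.03233 μm/a
  Cl⁻ term: 0.01025·13.7^0.27·exp(0.036·49+0.049·-6.1) = 0.08993
  sum: 0.03233 + 0.08993 → r_corr = 0.1223 μm/a
Long-term exponent b (ISO 9224 Table 2, B1) = 0.667
  D(10) = 0.1223 × 10^0.667 = 0.1223 × 4.645 = 0.5679 μm

D(10) = 0.568 μm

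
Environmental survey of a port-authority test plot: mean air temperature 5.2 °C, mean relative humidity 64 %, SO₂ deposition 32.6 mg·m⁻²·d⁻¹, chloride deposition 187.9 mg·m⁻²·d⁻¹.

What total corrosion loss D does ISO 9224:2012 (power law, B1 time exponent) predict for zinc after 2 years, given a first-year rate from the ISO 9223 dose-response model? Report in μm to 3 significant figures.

zinc: T≤10 °C ⇒ hinge +0.038·(5.2−10) = -0.1824
  Pd branch = 0.0129·Pd^0.44·e^(0.046·RH+f) = 0.9457 μm/a
  Sd branch = 0.0175·Sd^0.57·e^(0.008·RH+0.085·T) = 0.8984 μm/a
  r_corr = 0.9457 + 0.8984 = 1.844 μm/a
Long-term exponent b (ISO 9224 Table 2, B1) = 0.813
  D(2) = 1.844 × 2^0.813 = 1.844 × 1.757 = 3.24 μm

D(2) = 3.24 μm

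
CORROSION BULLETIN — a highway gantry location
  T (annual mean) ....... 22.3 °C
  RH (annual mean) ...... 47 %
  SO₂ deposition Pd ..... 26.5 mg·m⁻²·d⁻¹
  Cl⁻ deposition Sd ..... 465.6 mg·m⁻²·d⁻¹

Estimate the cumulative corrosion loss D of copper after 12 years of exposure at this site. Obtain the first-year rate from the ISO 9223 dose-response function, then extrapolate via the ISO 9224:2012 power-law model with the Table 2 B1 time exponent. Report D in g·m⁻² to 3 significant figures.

copper: temperature factor f = -0.080·(12.3) = -0.9840
  Pd branch = 0.0053·Pd^0.26·e^(0.059·RH+f) = 0.07435 μm/a
  Cl⁻ term: 0.01025·465.6^0.27·exp(0.036·47+0.049·22.3) = 0.8719
  r_corr = 0.07435 + 0.8719 = 0.9462 μm/a
ISO 9224: D(t) = r_corr · t^b with b = 0.667 (copper, B1)
  D(12) = 0.9462 × 12^0.667 = 0.9462 × 5.246 = 4.964 μm
  Mass loss = 4.964 μm × 8.96 g/cm³ = 44.48 g·m⁻²

D(12) = 44.5 g·m⁻²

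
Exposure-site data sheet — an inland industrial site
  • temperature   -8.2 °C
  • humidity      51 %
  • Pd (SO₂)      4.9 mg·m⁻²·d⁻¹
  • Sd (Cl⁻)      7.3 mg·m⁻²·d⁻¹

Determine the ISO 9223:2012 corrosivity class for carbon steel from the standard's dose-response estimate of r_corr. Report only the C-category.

carbon steel: T≤10 °C ⇒ hinge +0.150·(-8.2−10) = -2.7300
  sulphur-dioxide contribution → 0.7315 μm/a
  chloride contribution → 1.356 μm/a
  ⇒ r_corr(carbon steel) = 2.088 μm/a
Category bounds: 1.3…25 μm/a bracket r_corr ⇒ C2

C2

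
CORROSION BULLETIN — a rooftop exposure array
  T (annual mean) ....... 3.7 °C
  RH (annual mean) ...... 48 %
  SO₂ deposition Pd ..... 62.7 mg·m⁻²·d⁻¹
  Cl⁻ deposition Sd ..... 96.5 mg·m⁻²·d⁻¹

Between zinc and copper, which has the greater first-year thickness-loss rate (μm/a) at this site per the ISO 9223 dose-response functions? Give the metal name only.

zinc: f(T) = +0.038·(T−10) [T≤10 °C] = -0.2394
  SO₂ term: 0.0129·62.7^0.44·exp(0.046·48-0.2394) = 0.5706
  Cl⁻ term: 0.0175·96.5^0.57·exp(0.008·48+0.085·3.7) = 0.476
  sum: 0.5706 + 0.476 → r_corr = 1.047 μm/a
copper: T≤10 °C ⇒ hinge +0.126·(3.7−10) = -0.7938
  SO₂ term: 0.0053·62.7^0.26·exp(0.059·48-0.7938) = 0.1193
  Sd branch = 0.01025·Sd^0.27·e^(0.036·RH+0.049·T) = 0.2375 μm/a
  r_corr = 0.1193 + 0.2375 = 0.3569 μm/a
Ordering by μm/a: zinc (1.05) > copper (0.357)

zinc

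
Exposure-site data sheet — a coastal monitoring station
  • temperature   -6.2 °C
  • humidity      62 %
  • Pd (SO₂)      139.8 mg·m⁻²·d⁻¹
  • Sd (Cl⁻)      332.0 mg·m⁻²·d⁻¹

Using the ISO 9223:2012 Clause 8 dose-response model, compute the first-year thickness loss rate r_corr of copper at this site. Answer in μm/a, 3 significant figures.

r_corr = 0.434 μm/a

copper: T≤10 °C ⇒ hinge +0.126·(-6.2−10) = -2.0412
  SO₂ term: 0.0053·139.8^0.26·exp(0.059·62-2.0412) = 0.09644
  Cl⁻ term: 0.01025·332.0^0.27·exp(0.036·62+0.049·-6.2) = 0.3379
  r_corr = 0.09644 + 0.3379 = 0.4344 μm/a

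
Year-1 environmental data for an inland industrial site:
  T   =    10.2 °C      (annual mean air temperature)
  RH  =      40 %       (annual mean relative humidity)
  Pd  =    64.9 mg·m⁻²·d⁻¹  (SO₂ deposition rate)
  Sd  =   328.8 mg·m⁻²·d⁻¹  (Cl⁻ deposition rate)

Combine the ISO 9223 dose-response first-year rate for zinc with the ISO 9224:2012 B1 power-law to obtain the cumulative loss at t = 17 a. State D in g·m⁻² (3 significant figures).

zinc: temperature factor f = -0.071·(0.2) = -0.0142
  Pd branch = 0.0129·Pd^0.44·e^(0.046·RH+f) = 0.5022 μm/a
  Cl⁻ term: 0.0175·328.8^0.57·exp(0.008·40+0.085·10.2) = 1.56
  sum: 0.5022 + 1.56 → r_corr = 2.063 μm/a
Power-law: D(17) = r_corr · 17^0.813
  D(17) = 2.063 × 17^0.813 = 2.063 × 10.01 = 20.64 μm
  Mass loss = 20.64 μm × 7.14 g/cm³ = 147.4 g·m⁻²

D(17) = 147 g·m⁻²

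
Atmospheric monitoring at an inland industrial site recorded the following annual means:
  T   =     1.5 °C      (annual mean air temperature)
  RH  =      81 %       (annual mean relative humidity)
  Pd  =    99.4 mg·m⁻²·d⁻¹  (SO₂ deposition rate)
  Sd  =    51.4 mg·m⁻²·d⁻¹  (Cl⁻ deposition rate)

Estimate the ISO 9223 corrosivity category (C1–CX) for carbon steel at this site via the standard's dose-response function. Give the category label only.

C3

carbon steel: temperature factor f = +0.150·(-8.5) = -1.2750
  Pd branch = 1.77·Pd^0.52·e^(0.02·RH+f) = 27.32 μm/a
  Cl⁻ term: 0.102·51.4^0.62·exp(0.033·81+0.04·1.5) = 18.04
  r_corr = 27.32 + 18.04 = 45.36 μm/a
ISO 9223 Table 2 (carbon steel): 25 < 45.4 ≤ 50 μm/a ⇒ C3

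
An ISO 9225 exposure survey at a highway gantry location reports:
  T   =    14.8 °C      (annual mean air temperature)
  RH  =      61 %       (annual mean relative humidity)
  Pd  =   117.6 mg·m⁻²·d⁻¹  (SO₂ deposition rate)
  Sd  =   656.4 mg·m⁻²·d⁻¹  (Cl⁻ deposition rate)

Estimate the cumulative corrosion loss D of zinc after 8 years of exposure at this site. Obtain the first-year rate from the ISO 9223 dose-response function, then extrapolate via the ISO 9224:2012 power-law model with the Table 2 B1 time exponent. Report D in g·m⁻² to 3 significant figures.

D(8) = 205 g·m⁻²

zinc: temperature factor f = -0.071·(4.8) = -0.3408
  SO₂ term: 0.0129·117.6^0.44·exp(0.046·61-0.3408) = 1.236
  Sd branch = 0.0175·Sd^0.57·e^(0.008·RH+0.085·T) = 4.047 μm/a
  r_corr = 1.236 + 4.047 = 5.283 μm/a
ISO 9224: D(t) = r_corr · t^b with b = 0.813 (zinc, B1)
  D(8) = 5.283 × 8^0.813 = 5.283 × 5.423 = 28.65 μm
  Mass loss = 28.65 μm × 7.14 g/cm³ = 204.6 g·m⁻²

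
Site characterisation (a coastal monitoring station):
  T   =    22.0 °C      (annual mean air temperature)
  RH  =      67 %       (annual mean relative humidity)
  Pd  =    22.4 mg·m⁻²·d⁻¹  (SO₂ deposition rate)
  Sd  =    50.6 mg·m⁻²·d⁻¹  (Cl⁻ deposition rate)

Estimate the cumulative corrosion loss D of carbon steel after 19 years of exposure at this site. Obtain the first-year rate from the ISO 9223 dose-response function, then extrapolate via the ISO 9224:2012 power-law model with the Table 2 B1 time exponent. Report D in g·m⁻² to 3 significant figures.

D(19) = 1.59e+03 g·m⁻²

carbon steel: temperature factor f = -0.054·(12.0) = -0.6480
  Pd branch = 1.77·Pd^0.52·e^(0.02·RH+f) = 17.81 μm/a
  Cl⁻ term: 0.102·50.6^0.62·exp(0.033·67+0.04·22.0) = 25.56
  sum: 17.81 + 25.56 → r_corr = 43.37 μm/a
Long-term exponent b (ISO 9224 Table 2, B1) = 0.523
  D(19) = 43.37 × 19^0.523 = 43.37 × 4.664 = 202.3 μm
  Mass loss = 202.3 μm × 7.85 g/cm³ = 1588 g·m⁻²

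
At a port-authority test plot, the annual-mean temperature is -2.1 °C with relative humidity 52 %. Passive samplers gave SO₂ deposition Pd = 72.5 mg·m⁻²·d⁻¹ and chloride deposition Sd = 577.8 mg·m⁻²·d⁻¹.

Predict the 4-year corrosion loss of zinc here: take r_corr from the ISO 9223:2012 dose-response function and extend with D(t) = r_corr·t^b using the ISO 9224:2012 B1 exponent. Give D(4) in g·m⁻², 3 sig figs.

zinc: temperature factor f = +0.038·(-12.1) = -0.4598
  Pd branch = 0.0129·Pd^0.44·e^(0.046·RH+f) = 0.5865 μm/a
  Sd branch = 0.0175·Sd^0.57·e^(0.008·RH+0.085·T) = 0.8325 μm/a
  sum: 0.5865 + 0.8325 → r_corr = 1.419 μm/a
Power-law: D(4) = r_corr · 4^0.813
  D(4) = 1.419 × 4^0.813 = 1.419 × 3.087 = 4.38 μm
  Mass loss = 4.38 μm × 7.14 g/cm³ = 31.27 g·m⁻²

D(4) = 31.3 g·m⁻²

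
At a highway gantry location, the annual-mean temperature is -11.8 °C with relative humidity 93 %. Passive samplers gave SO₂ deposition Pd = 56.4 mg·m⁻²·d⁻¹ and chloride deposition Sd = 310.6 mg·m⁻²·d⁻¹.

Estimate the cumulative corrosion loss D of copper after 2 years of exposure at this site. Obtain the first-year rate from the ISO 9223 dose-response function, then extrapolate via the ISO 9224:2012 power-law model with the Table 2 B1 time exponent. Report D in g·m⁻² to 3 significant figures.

copper: T≤10 °C ⇒ hinge +0.126·(-11.8−10) = -2.7468
  SO₂ term: 0.0053·56.4^0.26·exp(0.059·93-2.7468) = 0.2342
  Sd branch = 0.01025·Sd^0.27·e^(0.036·RH+0.049·T) = 0.7701 μm/a
  r_corr = 0.2342 + 0.7701 = 1.004 μm/a
Power-law: D(2) = r_corr · 2^0.667
  D(2) = 1.004 × 2^0.667 = 1.004 × 1.588 = 1.595 μm
  Mass loss = 1.595 μm × 8.96 g/cm³ = 14.29 g·m⁻²

D(2) = 14.3 g·m⁻²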